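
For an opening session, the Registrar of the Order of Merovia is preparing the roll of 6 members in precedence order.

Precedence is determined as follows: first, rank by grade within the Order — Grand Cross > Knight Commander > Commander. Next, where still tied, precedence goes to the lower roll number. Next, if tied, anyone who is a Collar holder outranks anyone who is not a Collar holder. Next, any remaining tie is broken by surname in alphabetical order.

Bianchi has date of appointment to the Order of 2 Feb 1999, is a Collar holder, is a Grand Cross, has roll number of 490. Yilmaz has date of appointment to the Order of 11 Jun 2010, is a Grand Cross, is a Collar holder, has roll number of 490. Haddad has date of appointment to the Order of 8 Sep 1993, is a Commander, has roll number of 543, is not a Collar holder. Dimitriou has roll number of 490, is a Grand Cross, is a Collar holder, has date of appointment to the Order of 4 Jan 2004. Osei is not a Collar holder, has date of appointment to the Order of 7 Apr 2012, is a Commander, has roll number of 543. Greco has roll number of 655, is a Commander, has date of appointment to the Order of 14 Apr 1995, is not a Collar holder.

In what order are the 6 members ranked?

By grade within the Order: Bianchi, Dimitriou and Yilmaz (Grand Cross); then Haddad, Osei and Greco (Commander).
Bianchi, Dimitriou and Yilmaz all have roll number 490, so the next rule applies.
Bianchi, Dimitriou and Yilmaz are each a Collar holder, so the next rule applies.
Among Bianchi, Dimitriou and Yilmaz, alphabetically by surname: Bianchi before Dimitriou before Yilmaz.
Among Haddad, Osei and Greco, by roll number (lower first): Haddad and Osei (543) before Greco (655).
Haddad and Osei are each not a Collar holder, so the next rule applies.
Among Haddad and Osei, alphabetically by surname: Haddad before Osei.
Full order: Bianchi, Dimitriou, Yilmaz, Haddad, Osei, Greco.

Bianchi, Dimitriou, Yilmaz, Haddad, Osei, Greco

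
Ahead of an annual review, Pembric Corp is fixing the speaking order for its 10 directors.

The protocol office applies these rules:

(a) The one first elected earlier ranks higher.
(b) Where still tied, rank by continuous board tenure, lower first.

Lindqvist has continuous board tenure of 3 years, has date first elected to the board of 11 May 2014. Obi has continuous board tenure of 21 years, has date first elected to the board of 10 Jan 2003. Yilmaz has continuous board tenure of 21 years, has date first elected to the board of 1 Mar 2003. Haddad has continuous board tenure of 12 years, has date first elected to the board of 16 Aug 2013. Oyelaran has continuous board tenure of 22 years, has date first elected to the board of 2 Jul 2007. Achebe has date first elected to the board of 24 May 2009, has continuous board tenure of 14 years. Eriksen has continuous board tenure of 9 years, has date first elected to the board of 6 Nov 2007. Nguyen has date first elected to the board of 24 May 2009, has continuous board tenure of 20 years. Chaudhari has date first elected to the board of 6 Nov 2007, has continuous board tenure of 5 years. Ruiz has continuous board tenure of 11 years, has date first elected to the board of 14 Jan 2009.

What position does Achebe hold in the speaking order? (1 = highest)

7

By date first elected to the board (earlier first): Obi (10 Jan 2003); then Yilmaz (1 Mar 2003); then Oyelaran (2 Jul 2007); then Chaudhari and Eriksen (both 6 Nov 2007); then Ruiz (14 Jan 2009); then Achebe and Nguyen (both 24 May 2009); then Haddad (16 Aug 2013); then Lindqvist (11 May 2014).
Among Chaudhari and Eriksen, by continuous board tenure (lower first): Chaudhari (5 years) before Eriksen (9 years).
Among Achebe and Nguyen, by continuous board tenure (lower first): Achebe (14 years) before Nguyen (20 years).
Order: Obi, Yilmaz, Oyelaran, Chaudhari, Eriksen, Ruiz, Achebe, Nguyen, Haddad, Lindqvist. So position 7.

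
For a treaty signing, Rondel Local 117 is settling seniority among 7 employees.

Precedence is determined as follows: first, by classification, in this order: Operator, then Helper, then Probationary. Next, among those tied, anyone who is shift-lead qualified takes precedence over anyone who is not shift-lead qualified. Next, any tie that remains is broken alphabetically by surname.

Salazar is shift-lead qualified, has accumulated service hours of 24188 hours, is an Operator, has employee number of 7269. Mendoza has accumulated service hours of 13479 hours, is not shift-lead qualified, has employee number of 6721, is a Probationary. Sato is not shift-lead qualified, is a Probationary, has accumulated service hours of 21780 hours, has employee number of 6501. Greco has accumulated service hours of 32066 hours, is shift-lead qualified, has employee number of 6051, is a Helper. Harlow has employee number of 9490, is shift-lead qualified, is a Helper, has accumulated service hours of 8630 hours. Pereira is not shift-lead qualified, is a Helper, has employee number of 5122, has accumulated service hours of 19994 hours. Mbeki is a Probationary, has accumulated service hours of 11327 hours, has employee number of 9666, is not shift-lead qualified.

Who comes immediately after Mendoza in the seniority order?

By classification: Salazar (Operator); then Greco, Harlow and Pereira (Helper); then Mbeki, Mendoza and Sato (Probationary).
Among Greco, Harlow and Pereira, shift-lead qualified before not shift-lead qualified: Greco and Harlow (shift-lead qualified) before Pereira (not shift-lead qualified).
Among Greco and Harlow, alphabetically by surname: Greco before Harlow.
Mbeki, Mendoza and Sato are each not shift-lead qualified, so the next rule applies.
Among Mbeki, Mendoza and Sato, alphabetically by surname: Mbeki before Mendoza before Sato.
Order: Salazar, Greco, Harlow, Pereira, Mbeki, Mendoza, Sato.

Sato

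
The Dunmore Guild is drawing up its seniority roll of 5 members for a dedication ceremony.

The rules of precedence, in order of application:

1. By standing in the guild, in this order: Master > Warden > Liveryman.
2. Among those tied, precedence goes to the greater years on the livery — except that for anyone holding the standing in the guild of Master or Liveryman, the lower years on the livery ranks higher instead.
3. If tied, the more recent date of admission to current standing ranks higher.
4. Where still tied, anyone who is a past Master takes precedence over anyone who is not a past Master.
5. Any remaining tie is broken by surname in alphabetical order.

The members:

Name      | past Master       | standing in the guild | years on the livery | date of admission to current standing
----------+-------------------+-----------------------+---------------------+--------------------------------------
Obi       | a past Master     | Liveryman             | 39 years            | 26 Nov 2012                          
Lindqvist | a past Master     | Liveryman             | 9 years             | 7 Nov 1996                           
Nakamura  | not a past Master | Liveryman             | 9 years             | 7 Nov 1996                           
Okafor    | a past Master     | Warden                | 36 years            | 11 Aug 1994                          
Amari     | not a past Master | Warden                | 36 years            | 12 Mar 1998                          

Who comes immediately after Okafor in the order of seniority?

By standing in the guild: Amari and Okafor (Warden); then Lindqvist, Nakamura and Obi (Liveryman).
Amari and Okafor both have years on the livery 36 years, so the next rule applies.
Among Amari and Okafor, by date of admission to current standing (later first): Amari (12 Mar 1998) before Okafor (11 Aug 1994).
Among Lindqvist, Nakamura and Obi, by years on the livery (lower first) (reversed rule for this group): Lindqvist and Nakamura (9 years) before Obi (39 years).
Lindqvist and Nakamura both have date of admission to current standing 7 Nov 1996, so the next rule applies.
Among Lindqvist and Nakamura, a past Master before not a past Master: Lindqvist (a past Master) before Nakamura (not a past Master).
Order: Amari, Okafor, Lindqvist, Nakamura, Obi.

Lindqvist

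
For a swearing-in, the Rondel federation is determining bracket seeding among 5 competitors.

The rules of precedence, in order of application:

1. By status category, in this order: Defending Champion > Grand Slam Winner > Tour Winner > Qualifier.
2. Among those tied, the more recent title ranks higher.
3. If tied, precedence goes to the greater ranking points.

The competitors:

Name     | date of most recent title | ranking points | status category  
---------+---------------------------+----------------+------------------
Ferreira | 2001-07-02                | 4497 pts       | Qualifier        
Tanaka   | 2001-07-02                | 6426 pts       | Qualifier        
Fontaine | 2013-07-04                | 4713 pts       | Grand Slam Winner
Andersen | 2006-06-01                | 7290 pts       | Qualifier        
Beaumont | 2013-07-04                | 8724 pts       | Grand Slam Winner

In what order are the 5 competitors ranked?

Beaumont, Fontaine, Andersen, Tanaka, Ferreira

By status category: Beaumont and Fontaine (Grand Slam Winner); then Andersen, Tanaka and Ferreira (Qualifier).
Beaumont and Fontaine both have date of most recent title 2013-07-04, so the next rule applies.
Among Beaumont and Fontaine, by ranking points (higher first): Beaumont (8724 pts) before Fontaine (4713 pts).
Among Andersen, Tanaka and Ferreira, by date of most recent title (later first): Andersen (2006-06-01) before Tanaka and Ferreira (2001-07-02).
Among Tanaka and Ferreira, by ranking points (higher first): Tanaka (6426 pts) before Ferreira (4497 pts).
Full order: Beaumont, Fontaine, Andersen, Tanaka, Ferreira.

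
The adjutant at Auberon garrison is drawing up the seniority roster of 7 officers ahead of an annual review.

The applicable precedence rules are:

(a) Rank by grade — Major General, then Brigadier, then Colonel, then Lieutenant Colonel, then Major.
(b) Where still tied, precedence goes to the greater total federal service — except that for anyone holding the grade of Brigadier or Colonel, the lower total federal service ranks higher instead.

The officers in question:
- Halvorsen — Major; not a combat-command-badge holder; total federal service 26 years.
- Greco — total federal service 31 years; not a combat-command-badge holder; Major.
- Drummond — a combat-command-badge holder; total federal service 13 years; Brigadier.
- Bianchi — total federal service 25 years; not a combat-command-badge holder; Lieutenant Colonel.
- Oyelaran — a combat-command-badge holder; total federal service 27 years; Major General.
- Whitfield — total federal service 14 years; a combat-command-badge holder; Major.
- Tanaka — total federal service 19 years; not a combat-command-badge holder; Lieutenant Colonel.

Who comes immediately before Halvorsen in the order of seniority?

Greco

By grade: Oyelaran (Major General); then Drummond (Brigadier); then Bianchi and Tanaka (Lieutenant Colonel); then Greco, Halvorsen and Whitfield (Major).
Among Bianchi and Tanaka, by total federal service (higher first): Bianchi (25 years) before Tanaka (19 years).
Among Greco, Halvorsen and Whitfield, by total federal service (higher first): Greco (31 years) before Halvorsen (26 years) before Whitfield (14 years).
Order: Oyelaran, Drummond, Bianchi, Tanaka, Greco, Halvorsen, Whitfield.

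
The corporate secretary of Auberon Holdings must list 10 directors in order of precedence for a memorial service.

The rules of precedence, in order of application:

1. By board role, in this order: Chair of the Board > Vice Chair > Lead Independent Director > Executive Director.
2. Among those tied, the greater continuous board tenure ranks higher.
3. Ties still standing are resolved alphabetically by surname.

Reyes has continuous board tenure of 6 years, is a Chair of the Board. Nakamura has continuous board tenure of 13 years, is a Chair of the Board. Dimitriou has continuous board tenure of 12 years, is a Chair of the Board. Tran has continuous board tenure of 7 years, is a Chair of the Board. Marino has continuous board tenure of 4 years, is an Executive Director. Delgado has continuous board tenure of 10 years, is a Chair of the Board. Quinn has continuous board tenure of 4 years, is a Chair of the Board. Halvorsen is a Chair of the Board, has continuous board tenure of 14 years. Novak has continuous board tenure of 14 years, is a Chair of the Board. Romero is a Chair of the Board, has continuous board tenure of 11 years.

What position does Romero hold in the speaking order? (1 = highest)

By board role: Halvorsen, Novak, Nakamura, Dimitriou, Romero, Delgado, Tran, Reyes and Quinn (Chair of the Board); then Marino (Executive Director).
Among Halvorsen, Novak, Nakamura, Dimitriou, Romero, Delgado, Tran, Reyes and Quinn, by continuous board tenure (higher first): Halvorsen and Novak (14 years) before Nakamura (13 years) before Dimitriou (12 years) before Romero (11 years) before Delgado (10 years) before Tran (7 years) before Reyes (6 years) before Quinn (4 years).
Among Halvorsen and Novak, alphabetically by surname: Halvorsen before Novak.
Order: Halvorsen, Novak, Nakamura, Dimitriou, Romero, Delgado, Tran, Reyes, Quinn, Marino. So position 5.

5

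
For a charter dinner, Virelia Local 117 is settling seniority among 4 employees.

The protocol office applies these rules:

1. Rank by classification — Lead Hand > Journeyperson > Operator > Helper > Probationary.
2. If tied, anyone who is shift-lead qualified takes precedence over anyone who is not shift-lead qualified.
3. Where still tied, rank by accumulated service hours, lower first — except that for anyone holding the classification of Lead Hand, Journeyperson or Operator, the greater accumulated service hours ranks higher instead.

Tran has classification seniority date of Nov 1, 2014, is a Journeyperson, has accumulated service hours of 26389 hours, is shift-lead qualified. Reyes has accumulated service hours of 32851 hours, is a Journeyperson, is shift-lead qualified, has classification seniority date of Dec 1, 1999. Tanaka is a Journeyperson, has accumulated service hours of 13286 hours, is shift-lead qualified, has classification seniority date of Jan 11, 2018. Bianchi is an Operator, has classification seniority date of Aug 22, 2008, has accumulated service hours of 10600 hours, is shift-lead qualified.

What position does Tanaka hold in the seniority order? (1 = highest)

3

By classification: Reyes, Tran and Tanaka (Journeyperson); then Bianchi (Operator).
Reyes, Tran and Tanaka are each shift-lead qualified, so the next rule applies.
Among Reyes, Tran and Tanaka, by accumulated service hours (higher first) (reversed rule for this group): Reyes (32851 hours) before Tran (26389 hours) before Tanaka (13286 hours).
Order: Reyes, Tran, Tanaka, Bianchi. So position 3.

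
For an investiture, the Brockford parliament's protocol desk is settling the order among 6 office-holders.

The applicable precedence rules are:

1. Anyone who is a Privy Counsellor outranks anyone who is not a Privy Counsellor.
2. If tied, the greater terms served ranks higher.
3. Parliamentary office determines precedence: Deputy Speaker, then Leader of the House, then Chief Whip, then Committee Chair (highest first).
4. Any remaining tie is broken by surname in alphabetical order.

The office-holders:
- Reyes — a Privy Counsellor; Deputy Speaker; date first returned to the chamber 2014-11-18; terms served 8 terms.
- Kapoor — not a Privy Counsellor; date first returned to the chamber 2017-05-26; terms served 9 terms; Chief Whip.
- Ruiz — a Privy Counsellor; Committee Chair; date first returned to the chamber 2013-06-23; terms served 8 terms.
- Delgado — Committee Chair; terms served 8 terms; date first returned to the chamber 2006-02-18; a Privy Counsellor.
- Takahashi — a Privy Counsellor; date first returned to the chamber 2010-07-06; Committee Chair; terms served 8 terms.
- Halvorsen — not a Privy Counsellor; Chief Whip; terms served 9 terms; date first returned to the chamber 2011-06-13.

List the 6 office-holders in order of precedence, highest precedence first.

Reyes, Delgado, Ruiz, Takahashi, Halvorsen, Kapoor

By the first rule: Reyes, Delgado, Ruiz and Takahashi (each a Privy Counsellor); then Halvorsen and Kapoor (both not a Privy Counsellor).
Reyes, Delgado, Ruiz and Takahashi all have terms served 8 terms, so the next rule applies.
Among Reyes, Delgado, Ruiz and Takahashi, by parliamentary office: Reyes (Deputy Speaker) before Delgado, Ruiz and Takahashi (Committee Chair).
Among Delgado, Ruiz and Takahashi, alphabetically by surname: Delgado before Ruiz before Takahashi.
Halvorsen and Kapoor both have terms served 9 terms, so the next rule applies.
Halvorsen and Kapoor are each Chief Whip, so the next rule applies.
Among Halvorsen and Kapoor, alphabetically by surname: Halvorsen before Kapoor.
Full order: Reyes, Delgado, Ruiz, Takahashi, Halvorsen, Kapoor.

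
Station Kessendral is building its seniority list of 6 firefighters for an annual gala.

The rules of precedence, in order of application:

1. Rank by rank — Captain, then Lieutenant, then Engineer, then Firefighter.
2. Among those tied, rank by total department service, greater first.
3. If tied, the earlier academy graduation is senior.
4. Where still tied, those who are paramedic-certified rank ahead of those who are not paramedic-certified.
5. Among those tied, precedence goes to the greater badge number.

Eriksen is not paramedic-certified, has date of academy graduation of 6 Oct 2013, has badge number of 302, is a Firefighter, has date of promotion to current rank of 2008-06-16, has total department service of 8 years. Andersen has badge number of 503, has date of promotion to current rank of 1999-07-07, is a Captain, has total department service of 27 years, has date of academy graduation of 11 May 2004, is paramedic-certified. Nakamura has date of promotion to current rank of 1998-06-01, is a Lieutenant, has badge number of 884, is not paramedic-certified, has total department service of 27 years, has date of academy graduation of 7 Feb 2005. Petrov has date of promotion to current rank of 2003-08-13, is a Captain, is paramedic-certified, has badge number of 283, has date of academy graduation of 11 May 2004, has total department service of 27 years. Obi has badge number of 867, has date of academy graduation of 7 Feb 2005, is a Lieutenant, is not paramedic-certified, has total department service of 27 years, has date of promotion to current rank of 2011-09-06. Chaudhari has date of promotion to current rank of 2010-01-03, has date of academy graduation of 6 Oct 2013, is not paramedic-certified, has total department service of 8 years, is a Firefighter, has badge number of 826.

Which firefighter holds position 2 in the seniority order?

By rank: Andersen and Petrov (Captain); then Nakamura and Obi (Lieutenant); then Chaudhari and Eriksen (Firefighter).
Andersen and Petrov both have total department service 27 years, so the next rule applies.
Andersen and Petrov both have date of academy graduation 11 May 2004, so the next rule applies.
Andersen and Petrov are each paramedic-certified, so the next rule applies.
Among Andersen and Petrov, by badge number (higher first): Andersen (503) before Petrov (283).
Nakamura and Obi both have total department service 27 years, so the next rule applies.
Nakamura and Obi both have date of academy graduation 7 Feb 2005, so the next rule applies.
Nakamura and Obi are each not paramedic-certified, so the next rule applies.
Among Nakamura and Obi, by badge number (higher first): Nakamura (884) before Obi (867).
Chaudhari and Eriksen both have total department service 8 years, so the next rule applies.
Chaudhari and Eriksen both have date of academy graduation 6 Oct 2013, so the next rule applies.
Chaudhari and Eriksen are each not paramedic-certified, so the next rule applies.
Among Chaudhari and Eriksen, by badge number (higher first): Chaudhari (826) before Eriksen (302).
Order: Andersen, Petrov, Nakamura, Obi, Chaudhari, Eriksen.

Petrov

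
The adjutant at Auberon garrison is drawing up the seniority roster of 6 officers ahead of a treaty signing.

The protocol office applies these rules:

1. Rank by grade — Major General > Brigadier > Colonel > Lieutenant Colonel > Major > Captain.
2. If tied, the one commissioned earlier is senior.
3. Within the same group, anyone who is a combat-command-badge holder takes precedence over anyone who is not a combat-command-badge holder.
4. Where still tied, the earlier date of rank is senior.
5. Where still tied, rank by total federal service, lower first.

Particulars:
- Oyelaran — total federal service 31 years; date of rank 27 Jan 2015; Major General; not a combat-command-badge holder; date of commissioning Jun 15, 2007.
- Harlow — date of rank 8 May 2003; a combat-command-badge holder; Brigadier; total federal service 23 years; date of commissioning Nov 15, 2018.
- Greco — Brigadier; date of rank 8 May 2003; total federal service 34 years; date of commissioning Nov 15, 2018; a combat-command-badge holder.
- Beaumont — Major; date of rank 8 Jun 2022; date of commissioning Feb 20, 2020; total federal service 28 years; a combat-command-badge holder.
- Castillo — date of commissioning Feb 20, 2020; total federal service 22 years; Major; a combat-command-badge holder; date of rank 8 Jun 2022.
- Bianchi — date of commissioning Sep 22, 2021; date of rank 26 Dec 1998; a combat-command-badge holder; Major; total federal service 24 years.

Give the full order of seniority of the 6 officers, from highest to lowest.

Oyelaran, Harlow, Greco, Castillo, Beaumont, Bianchi

By grade: Oyelaran (Major General); then Harlow and Greco (Brigadier); then Castillo, Beaumont and Bianchi (Major).
Harlow and Greco both have date of commissioning Nov 15, 2018, so the next rule applies.
Harlow and Greco are each a combat-command-badge holder, so the next rule applies.
Harlow and Greco both have date of rank 8 May 2003, so the next rule applies.
Among Harlow and Greco, by total federal service (lower first): Harlow (23 years) before Greco (34 years).
Among Castillo, Beaumont and Bianchi, by date of commissioning (earlier first): Castillo and Beaumont (Feb 20, 2020) before Bianchi (Sep 22, 2021).
Castillo and Beaumont are each a combat-command-badge holder, so the next rule applies.
Castillo and Beaumont both have date of rank 8 Jun 2022, so the next rule applies.
Among Castillo and Beaumont, by total federal service (lower first): Castillo (22 years) before Beaumont (28 years).
Full order: Oyelaran, Harlow, Greco, Castillo, Beaumont, Bianchi.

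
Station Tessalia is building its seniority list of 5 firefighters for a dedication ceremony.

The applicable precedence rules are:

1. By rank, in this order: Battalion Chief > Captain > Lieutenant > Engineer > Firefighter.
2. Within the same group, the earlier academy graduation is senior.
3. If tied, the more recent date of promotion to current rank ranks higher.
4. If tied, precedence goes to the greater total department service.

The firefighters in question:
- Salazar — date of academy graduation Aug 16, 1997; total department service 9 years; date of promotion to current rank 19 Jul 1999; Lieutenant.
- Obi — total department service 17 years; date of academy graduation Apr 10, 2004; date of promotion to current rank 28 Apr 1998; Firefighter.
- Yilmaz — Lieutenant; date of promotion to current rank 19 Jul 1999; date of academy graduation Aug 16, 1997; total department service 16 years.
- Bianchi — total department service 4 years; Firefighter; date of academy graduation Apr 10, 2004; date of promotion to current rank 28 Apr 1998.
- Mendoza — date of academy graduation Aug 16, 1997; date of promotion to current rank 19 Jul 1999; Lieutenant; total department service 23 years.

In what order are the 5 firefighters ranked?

By rank: Mendoza, Yilmaz and Salazar (Lieutenant); then Obi and Bianchi (Firefighter).
Mendoza, Yilmaz and Salazar all have date of academy graduation Aug 16, 1997, so the next rule applies.
Mendoza, Yilmaz and Salazar all have date of promotion to current rank 19 Jul 1999, so the next rule applies.
Among Mendoza, Yilmaz and Salazar, by total department service (higher first): Mendoza (23 years) before Yilmaz (16 years) before Salazar (9 years).
Obi and Bianchi both have date of academy graduation Apr 10, 2004, so the next rule applies.
Obi and Bianchi both have date of promotion to current rank 28 Apr 1998, so the next rule applies.
Among Obi and Bianchi, by total department service (higher first): Obi (17 years) before Bianchi (4 years).
Full order: Mendoza, Yilmaz, Salazar, Obi, Bianchi.

Mendoza, Yilmaz, Salazar, Obi, Bianchi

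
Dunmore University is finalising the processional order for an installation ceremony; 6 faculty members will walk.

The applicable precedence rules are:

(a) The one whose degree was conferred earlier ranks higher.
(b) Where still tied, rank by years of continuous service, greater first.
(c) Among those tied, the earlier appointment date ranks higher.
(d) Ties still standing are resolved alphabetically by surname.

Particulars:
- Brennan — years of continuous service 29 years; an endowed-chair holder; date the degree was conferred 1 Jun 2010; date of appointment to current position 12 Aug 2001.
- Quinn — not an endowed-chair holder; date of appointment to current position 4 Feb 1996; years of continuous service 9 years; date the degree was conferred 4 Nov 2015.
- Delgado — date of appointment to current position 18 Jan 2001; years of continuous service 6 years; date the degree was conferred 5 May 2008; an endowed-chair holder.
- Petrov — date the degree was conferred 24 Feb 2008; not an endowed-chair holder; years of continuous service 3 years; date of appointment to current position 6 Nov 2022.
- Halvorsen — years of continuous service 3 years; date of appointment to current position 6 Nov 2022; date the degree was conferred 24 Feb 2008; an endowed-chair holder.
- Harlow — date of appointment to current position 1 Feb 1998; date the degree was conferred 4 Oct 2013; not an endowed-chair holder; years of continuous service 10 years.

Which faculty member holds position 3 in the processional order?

By date the degree was conferred (earlier first): Halvorsen and Petrov (both 24 Feb 2008); then Delgado (5 May 2008); then Brennan (1 Jun 2010); then Harlow (4 Oct 2013); then Quinn (4 Nov 2015).
Halvorsen and Petrov both have years of continuous service 3 years, so the next rule applies.
Halvorsen and Petrov both have date of appointment to current position 6 Nov 2022, so the next rule applies.
Among Halvorsen and Petrov, alphabetically by surname: Halvorsen before Petrov.
Order: Halvorsen, Petrov, Delgado, Brennan, Harlow, Quinn.

Delgado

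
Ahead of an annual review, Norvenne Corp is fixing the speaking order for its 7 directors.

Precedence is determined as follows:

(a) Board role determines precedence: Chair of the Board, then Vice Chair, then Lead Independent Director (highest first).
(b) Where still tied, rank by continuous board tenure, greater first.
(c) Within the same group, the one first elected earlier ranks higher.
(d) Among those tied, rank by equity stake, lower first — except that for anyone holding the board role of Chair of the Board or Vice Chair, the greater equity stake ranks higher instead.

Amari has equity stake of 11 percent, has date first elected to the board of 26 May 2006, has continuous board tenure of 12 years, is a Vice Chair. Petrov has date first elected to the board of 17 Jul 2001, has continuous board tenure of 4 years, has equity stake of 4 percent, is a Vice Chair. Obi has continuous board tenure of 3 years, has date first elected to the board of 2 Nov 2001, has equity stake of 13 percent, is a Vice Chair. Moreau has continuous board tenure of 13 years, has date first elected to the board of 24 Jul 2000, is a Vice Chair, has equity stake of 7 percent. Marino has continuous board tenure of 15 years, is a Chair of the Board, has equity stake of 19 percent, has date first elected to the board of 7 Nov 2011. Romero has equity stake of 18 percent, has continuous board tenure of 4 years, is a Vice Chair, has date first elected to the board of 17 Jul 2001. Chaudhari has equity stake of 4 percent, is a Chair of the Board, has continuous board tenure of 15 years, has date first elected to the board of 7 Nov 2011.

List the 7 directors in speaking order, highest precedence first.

By board role: Marino and Chaudhari (Chair of the Board); then Moreau, Amari, Romero, Petrov and Obi (Vice Chair).
Marino and Chaudhari both have continuous board tenure 15 years, so the next rule applies.
Marino and Chaudhari both have date first elected to the board 7 Nov 2011, so the next rule applies.
Among Marino and Chaudhari, by equity stake (higher first) (reversed rule for this group): Marino (19 percent) before Chaudhari (4 percent).
Among Moreau, Amari, Romero, Petrov and Obi, by continuous board tenure (higher first): Moreau (13 years) before Amari (12 years) before Romero and Petrov (4 years) before Obi (3 years).
Romero and Petrov both have date first elected to the board 17 Jul 2001, so the next rule applies.
Among Romero and Petrov, by equity stake (higher first) (reversed rule for this group): Romero (18 percent) before Petrov (4 percent).
Full order: Marino, Chaudhari, Moreau, Amari, Romero, Petrov, Obi.

Marino, Chaudhari, Moreau, Amari, Romero, Petrov, Obi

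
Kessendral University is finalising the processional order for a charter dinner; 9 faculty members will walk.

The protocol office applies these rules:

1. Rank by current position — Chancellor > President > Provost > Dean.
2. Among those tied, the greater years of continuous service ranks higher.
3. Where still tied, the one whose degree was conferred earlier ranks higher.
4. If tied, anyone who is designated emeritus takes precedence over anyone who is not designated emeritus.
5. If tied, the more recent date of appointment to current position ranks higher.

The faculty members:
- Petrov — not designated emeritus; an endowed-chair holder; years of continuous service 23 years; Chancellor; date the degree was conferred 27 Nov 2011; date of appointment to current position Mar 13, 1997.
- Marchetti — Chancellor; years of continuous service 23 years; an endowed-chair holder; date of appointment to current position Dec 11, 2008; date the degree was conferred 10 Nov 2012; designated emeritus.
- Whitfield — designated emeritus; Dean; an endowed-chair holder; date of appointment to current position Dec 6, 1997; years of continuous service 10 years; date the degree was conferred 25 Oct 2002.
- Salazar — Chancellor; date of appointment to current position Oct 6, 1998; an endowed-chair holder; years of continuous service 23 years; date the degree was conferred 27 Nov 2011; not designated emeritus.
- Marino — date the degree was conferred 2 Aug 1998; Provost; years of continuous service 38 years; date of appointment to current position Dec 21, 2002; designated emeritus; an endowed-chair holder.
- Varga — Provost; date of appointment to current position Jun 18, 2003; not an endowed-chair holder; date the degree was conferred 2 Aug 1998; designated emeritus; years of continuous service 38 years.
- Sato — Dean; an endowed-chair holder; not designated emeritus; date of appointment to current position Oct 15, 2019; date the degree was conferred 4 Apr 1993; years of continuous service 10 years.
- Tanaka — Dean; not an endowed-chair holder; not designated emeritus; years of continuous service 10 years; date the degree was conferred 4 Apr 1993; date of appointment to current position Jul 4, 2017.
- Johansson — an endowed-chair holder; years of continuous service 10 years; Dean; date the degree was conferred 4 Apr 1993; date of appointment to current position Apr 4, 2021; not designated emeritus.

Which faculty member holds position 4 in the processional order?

Varga

By current position: Salazar, Petrov and Marchetti (Chancellor); then Varga and Marino (Provost); then Johansson, Sato, Tanaka and Whitfield (Dean).
Salazar, Petrov and Marchetti all have years of continuous service 23 years, so the next rule applies.
Among Salazar, Petrov and Marchetti, by date the degree was conferred (earlier first): Salazar and Petrov (27 Nov 2011) before Marchetti (10 Nov 2012).
Salazar and Petrov are each not designated emeritus, so the next rule applies.
Among Salazar and Petrov, by date of appointment to current position (later first): Salazar (Oct 6, 1998) before Petrov (Mar 13, 1997).
Varga and Marino both have years of continuous service 38 years, so the next rule applies.
Varga and Marino both have date the degree was conferred 2 Aug 1998, so the next rule applies.
Varga and Marino are each designated emeritus, so the next rule applies.
Among Varga and Marino, by date of appointment to current position (later first): Varga (Jun 18, 2003) before Marino (Dec 21, 2002).
Johansson, Sato, Tanaka and Whitfield all have years of continuous service 10 years, so the next rule applies.
Among Johansson, Sato, Tanaka and Whitfield, by date the degree was conferred (earlier first): Johansson, Sato and Tanaka (4 Apr 1993) before Whitfield (25 Oct 2002).
Johansson, Sato and Tanaka are each not designated emeritus, so the next rule applies.
Among Johansson, Sato and Tanaka, by date of appointment to current position (later first): Johansson (Apr 4, 2021) before Sato (Oct 15, 2019) before Tanaka (Jul 4, 2017).
Order: Salazar, Petrov, Marchetti, Varga, Marino, Johansson, Sato, Tanaka, Whitfield.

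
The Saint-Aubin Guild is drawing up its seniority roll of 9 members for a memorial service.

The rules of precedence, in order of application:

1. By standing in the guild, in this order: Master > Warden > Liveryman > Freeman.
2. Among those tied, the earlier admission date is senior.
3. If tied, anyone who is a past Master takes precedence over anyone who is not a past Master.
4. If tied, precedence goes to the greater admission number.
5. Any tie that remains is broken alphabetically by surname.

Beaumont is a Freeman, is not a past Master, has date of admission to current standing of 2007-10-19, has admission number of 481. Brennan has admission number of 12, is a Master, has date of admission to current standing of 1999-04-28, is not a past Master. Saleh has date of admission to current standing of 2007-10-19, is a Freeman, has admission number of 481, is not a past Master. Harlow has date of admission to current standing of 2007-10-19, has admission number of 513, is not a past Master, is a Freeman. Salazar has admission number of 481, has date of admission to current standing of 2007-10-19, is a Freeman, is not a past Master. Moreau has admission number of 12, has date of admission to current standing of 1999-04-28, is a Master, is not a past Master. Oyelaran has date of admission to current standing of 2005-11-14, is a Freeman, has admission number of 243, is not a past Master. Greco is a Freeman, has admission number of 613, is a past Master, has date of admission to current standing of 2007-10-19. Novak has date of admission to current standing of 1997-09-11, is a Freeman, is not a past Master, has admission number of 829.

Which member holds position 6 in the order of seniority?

By standing in the guild: Brennan and Moreau (Master); then Novak, Oyelaran, Greco, Harlow, Beaumont, Salazar and Saleh (Freeman).
Brennan and Moreau both have date of admission to current standing 1999-04-28, so the next rule applies.
Brennan and Moreau are each not a past Master, so the next rule applies.
Brennan and Moreau both have admission number 12, so the next rule applies.
Among Brennan and Moreau, alphabetically by surname: Brennan before Moreau.
Among Novak, Oyelaran, Greco, Harlow, Beaumont, Salazar and Saleh, by date of admission to current standing (earlier first): Novak (1997-09-11) before Oyelaran (2005-11-14) before Greco, Harlow, Beaumont, Salazar and Saleh (2007-10-19).
Among Greco, Harlow, Beaumont, Salazar and Saleh, a past Master before not a past Master: Greco (a past Master) before Harlow, Beaumont, Salazar and Saleh (not a past Master).
Among Harlow, Beaumont, Salazar and Saleh, by admission number (higher first): Harlow (513) before Beaumont, Salazar and Saleh (481).
Among Beaumont, Salazar and Saleh, alphabetically by surname: Beaumont before Salazar before Saleh.
Order: Brennan, Moreau, Novak, Oyelaran, Greco, Harlow, Beaumont, Salazar, Saleh.

Harlow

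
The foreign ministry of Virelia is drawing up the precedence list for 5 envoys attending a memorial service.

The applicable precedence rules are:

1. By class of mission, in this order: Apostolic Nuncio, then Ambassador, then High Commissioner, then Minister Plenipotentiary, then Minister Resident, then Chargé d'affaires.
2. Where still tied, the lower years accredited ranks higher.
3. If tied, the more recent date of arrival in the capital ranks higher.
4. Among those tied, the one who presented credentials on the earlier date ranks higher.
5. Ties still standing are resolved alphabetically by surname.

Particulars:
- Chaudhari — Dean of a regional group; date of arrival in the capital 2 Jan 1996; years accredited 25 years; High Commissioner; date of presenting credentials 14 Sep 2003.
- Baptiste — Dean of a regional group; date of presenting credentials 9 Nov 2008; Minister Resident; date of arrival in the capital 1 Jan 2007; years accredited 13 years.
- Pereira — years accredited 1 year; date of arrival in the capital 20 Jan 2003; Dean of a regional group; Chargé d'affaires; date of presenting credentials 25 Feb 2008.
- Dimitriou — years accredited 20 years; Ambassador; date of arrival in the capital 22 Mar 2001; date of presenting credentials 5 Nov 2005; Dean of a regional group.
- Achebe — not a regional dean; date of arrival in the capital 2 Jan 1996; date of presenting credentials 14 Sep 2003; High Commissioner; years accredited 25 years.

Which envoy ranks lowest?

Pereira

By class of mission: Dimitriou (Ambassador); then Achebe and Chaudhari (High Commissioner); then Baptiste (Minister Resident); then Pereira (Chargé d'affaires).
Achebe and Chaudhari both have years accredited 25 years, so the next rule applies.
Achebe and Chaudhari both have date of arrival in the capital 2 Jan 1996, so the next rule applies.
Achebe and Chaudhari both have date of presenting credentials 14 Sep 2003, so the next rule applies.
Among Achebe and Chaudhari, alphabetically by surname: Achebe before Chaudhari.
Order: Dimitriou, Achebe, Chaudhari, Baptiste, Pereira.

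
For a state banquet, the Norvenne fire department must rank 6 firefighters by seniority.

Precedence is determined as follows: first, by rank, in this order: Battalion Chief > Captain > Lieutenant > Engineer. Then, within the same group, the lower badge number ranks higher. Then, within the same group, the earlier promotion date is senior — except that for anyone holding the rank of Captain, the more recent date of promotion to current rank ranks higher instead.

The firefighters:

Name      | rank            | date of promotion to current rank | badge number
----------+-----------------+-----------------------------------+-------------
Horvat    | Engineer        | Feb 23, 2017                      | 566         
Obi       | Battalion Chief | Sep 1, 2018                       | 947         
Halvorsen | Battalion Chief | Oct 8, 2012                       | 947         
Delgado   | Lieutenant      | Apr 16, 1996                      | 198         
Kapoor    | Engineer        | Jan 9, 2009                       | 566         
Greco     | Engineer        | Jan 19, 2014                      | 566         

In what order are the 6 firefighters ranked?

Halvorsen, Obi, Delgado, Kapoor, Greco, Horvat

By rank: Halvorsen and Obi (Battalion Chief); then Delgado (Lieutenant); then Kapoor, Greco and Horvat (Engineer).
Halvorsen and Obi both have badge number 947, so the next rule applies.
Among Halvorsen and Obi, by date of promotion to current rank (earlier first): Halvorsen (Oct 8, 2012) before Obi (Sep 1, 2018).
Kapoor, Greco and Horvat all have badge number 566, so the next rule applies.
Among Kapoor, Greco and Horvat, by date of promotion to current rank (earlier first): Kapoor (Jan 9, 2009) before Greco (Jan 19, 2014) before Horvat (Feb 23, 2017).
Full order: Halvorsen, Obi, Delgado, Kapoor, Greco, Horvat.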